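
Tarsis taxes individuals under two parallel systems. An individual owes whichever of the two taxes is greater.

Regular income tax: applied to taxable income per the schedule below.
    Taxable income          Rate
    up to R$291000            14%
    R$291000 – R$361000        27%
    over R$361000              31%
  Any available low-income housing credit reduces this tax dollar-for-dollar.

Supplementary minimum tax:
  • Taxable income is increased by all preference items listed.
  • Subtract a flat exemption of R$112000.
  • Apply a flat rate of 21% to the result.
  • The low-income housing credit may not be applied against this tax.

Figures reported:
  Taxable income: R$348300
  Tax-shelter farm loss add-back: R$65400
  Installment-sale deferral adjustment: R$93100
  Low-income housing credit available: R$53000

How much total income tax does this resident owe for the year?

R$82908

Regular income tax:
  R$291000 × 14% = R$40740
  R$57300 × 27% = R$15471
  → R$56211
  Less low-income housing credit R$53000 → R$3211

Supplementary minimum tax:
  Adjusted income: R$348300 + R$65400 + R$93100 = R$506800
  Less exemption R$112000 → base R$394800
  R$394800 × 21% = R$82908

R$82908 > R$3211, so the supplementary minimum tax is the binding amount.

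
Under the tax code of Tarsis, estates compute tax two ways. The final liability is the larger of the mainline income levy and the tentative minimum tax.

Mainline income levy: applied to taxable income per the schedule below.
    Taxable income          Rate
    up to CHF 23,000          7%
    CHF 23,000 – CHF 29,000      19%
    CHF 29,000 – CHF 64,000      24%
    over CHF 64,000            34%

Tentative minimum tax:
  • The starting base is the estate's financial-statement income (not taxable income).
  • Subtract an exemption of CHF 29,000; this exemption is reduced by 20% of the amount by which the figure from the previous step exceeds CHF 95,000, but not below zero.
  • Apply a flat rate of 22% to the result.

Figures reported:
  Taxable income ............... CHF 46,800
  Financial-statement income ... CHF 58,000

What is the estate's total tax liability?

Tentative minimum tax:
  Base (financial-statement income): CHF 58,000
  Exemption: CHF 58,000 ≤ CHF 95,000, so full CHF 29,000 applies
  Base: CHF 58,000 − CHF 29,000 = CHF 29,000
  CHF 29,000 × 22% = CHF 6,380

Mainline income levy:
  CHF 23,000 × 7% = CHF 1,610
  CHF 6,000 × 19% = CHF 1,140
  CHF 17,800 × 24% = CHF 4,272
  → CHF 7,022

CHF 7,022 > CHF 6,380, so the mainline income levy governs.

CHF 7,022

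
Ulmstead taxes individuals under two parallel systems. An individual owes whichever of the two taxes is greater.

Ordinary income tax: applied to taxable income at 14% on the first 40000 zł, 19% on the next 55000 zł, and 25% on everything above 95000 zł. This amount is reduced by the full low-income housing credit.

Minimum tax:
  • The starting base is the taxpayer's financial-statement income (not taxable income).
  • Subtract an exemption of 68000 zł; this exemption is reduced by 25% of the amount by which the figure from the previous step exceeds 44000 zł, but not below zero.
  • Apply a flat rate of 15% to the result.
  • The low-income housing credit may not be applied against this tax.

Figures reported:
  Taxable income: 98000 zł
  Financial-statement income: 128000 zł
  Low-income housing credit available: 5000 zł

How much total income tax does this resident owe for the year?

12150 zł

Minimum tax:
  Base (financial-statement income): 128000 zł
  Exemption: 68000 zł − 25% × (128000 zł − 44000 zł) = 68000 zł − 21000 zł = 47000 zł
  Base: 128000 zł − 47000 zł = 81000 zł
  81000 zł × 15% = 12150 zł

Ordinary income tax:
  40000 zł × 14% = 5600 zł
  55000 zł × 19% = 10450 zł
  3000 zł × 25% = 750 zł
  → 16800 zł
  Less low-income housing credit 5000 zł → 11800 zł

12150 zł > 11800 zł, so the minimum tax is the binding amount.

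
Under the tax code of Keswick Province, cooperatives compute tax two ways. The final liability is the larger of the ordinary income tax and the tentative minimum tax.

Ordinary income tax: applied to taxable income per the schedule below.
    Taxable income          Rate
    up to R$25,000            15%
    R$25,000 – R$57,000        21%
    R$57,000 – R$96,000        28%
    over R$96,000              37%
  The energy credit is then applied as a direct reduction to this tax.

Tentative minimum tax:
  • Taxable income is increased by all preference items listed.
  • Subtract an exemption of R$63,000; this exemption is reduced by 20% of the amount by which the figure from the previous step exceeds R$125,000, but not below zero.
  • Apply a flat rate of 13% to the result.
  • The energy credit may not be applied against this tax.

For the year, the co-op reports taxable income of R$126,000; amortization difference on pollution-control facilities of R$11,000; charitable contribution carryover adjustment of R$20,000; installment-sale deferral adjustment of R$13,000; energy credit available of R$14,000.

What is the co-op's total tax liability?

Tentative minimum tax:
  Adjusted income: R$126,000 + R$11,000 + R$20,000 + R$13,000 = R$170,000
  Exemption: R$63,000 − 20% × (R$170,000 − R$125,000) = R$63,000 − R$9,000 = R$54,000
  Base: R$170,000 − R$54,000 = R$116,000
  R$116,000 × 13% = R$15,080

Ordinary income tax:
  R$25,000 × 15% = R$3,750
  R$32,000 × 21% = R$6,720
  R$39,000 × 28% = R$10,920
  R$30,000 × 37% = R$11,100
  → R$32,490
  Less energy credit R$14,000 → R$18,490

R$18,490 > R$15,080, so the ordinary income tax governs.

R$18,490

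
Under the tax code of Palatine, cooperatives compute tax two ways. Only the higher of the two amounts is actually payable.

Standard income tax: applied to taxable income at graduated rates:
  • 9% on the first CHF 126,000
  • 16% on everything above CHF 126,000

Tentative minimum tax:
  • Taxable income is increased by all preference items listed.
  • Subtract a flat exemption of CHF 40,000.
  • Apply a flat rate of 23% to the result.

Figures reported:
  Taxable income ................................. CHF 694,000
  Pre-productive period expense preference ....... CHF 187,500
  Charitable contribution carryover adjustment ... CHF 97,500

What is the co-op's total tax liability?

CHF 215,970

Standard income tax:
  CHF 126,000 × 9% = CHF 11,340
  CHF 568,000 × 16% = CHF 90,880
  → CHF 102,220

Tentative minimum tax:
  Adjusted income: CHF 694,000 + CHF 187,500 + CHF 97,500 = CHF 979,000
  Less exemption CHF 40,000 → base CHF 939,000
  CHF 939,000 × 23% = CHF 215,970

CHF 215,970 > CHF 102,220, so the tentative minimum tax is the binding amount.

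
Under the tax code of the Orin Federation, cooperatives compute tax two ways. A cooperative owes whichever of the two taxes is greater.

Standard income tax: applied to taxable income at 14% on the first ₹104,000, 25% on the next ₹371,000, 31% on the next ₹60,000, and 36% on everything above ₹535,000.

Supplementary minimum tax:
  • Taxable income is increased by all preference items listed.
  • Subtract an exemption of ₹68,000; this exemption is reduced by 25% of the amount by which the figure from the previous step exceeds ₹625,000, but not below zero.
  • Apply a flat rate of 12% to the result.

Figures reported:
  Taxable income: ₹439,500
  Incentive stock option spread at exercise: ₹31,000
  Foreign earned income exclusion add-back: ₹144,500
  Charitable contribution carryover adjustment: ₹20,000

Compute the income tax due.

₹98,435

Standard income tax:
  ₹104,000 × 14% = ₹14,560
  ₹335,500 × 25% = ₹83,875
  → ₹98,435

Supplementary minimum tax:
  Adjusted income: ₹439,500 + ₹31,000 + ₹144,500 + ₹20,000 = ₹635,000
  Exemption: ₹68,000 − 25% × (₹635,000 − ₹625,000) = ₹68,000 − ₹2,500 = ₹65,500
  Base: ₹635,000 − ₹65,500 = ₹569,500
  ₹569,500 × 12% = ₹68,340

₹98,435 > ₹68,340, so the standard income tax governs.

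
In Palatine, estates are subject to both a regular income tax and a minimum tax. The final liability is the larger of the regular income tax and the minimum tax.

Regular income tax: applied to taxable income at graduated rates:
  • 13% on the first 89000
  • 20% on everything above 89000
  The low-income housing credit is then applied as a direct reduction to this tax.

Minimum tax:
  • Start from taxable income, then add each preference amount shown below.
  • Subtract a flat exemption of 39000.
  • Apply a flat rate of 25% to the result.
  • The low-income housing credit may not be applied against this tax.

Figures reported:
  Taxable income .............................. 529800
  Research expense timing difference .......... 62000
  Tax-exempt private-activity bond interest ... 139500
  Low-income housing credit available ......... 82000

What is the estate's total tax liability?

173075

Regular income tax:
  89000 × 13% = 11570
  440800 × 20% = 88160
  → 99730
  Less low-income housing credit 82000 → 17730

Minimum tax:
  Adjusted income: 529800 + 62000 + 139500 = 731300
  Less exemption 39000 → base 692300
  692300 × 25% = 173075

173075 > 17730, so the minimum tax is the binding amount.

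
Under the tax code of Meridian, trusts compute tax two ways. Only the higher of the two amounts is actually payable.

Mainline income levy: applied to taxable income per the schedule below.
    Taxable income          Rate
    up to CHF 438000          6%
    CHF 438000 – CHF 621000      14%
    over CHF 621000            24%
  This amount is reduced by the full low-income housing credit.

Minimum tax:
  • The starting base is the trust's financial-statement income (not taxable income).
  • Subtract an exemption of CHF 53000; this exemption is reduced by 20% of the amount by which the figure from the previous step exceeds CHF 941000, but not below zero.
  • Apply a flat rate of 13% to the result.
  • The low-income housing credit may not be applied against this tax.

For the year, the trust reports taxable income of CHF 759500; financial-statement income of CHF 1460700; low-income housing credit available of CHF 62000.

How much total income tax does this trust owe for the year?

Mainline income levy:
  CHF 438000 × 6% = CHF 26280
  CHF 183000 × 14% = CHF 25620
  CHF 138500 × 24% = CHF 33240
  → CHF 85140
  Less low-income housing credit CHF 62000 → CHF 23140

Minimum tax:
  Base (financial-statement income): CHF 1460700
  Exemption: 20% × (CHF 1460700 − CHF 941000) = CHF 103940 ≥ CHF 53000, so the exemption is fully phased out
  Base: CHF 1460700 − CHF 0 = CHF 1460700
  CHF 1460700 × 13% = CHF 189891

CHF 189891 > CHF 23140, so the minimum tax is the binding amount.

CHF 189891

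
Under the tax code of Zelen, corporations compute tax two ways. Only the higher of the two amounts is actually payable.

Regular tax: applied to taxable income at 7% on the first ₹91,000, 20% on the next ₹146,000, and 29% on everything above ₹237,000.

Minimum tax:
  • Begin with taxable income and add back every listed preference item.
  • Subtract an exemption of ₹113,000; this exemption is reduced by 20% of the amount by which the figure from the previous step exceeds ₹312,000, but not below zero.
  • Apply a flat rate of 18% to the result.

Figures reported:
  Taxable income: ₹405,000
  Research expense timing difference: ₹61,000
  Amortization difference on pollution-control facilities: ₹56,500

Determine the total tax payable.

₹84,290

Minimum tax:
  Adjusted income: ₹405,000 + ₹61,000 + ₹56,500 = ₹522,500
  Exemption: ₹113,000 − 20% × (₹522,500 − ₹312,000) = ₹113,000 − ₹42,100 = ₹70,900
  Base: ₹522,500 − ₹70,900 = ₹451,600
  ₹451,600 × 18% = ₹81,288

Regular tax:
  ₹91,000 × 7% = ₹6,370
  ₹146,000 × 20% = ₹29,200
  ₹168,000 × 29% = ₹48,720
  → ₹84,290

₹84,290 > ₹81,288, so the regular tax governs.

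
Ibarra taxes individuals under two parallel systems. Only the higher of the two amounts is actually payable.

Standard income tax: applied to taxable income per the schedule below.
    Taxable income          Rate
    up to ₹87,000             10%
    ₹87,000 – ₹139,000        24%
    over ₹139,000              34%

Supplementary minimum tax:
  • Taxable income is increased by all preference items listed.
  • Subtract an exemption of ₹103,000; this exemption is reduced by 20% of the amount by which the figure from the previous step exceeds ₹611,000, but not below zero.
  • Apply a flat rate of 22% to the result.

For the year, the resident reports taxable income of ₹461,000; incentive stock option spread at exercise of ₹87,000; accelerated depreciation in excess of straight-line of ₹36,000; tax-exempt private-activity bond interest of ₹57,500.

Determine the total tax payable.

₹130,660

Standard income tax:
  ₹87,000 × 10% = ₹8,700
  ₹52,000 × 24% = ₹12,480
  ₹322,000 × 34% = ₹109,480
  → ₹130,660

Supplementary minimum tax:
  Adjusted income: ₹461,000 + ₹87,000 + ₹36,000 + ₹57,500 = ₹641,500
  Exemption: ₹103,000 − 20% × (₹641,500 − ₹611,000) = ₹103,000 − ₹6,100 = ₹96,900
  Base: ₹641,500 − ₹96,900 = ₹544,600
  ₹544,600 × 22% = ₹119,812

₹130,660 > ₹119,812, so the standard income tax governs.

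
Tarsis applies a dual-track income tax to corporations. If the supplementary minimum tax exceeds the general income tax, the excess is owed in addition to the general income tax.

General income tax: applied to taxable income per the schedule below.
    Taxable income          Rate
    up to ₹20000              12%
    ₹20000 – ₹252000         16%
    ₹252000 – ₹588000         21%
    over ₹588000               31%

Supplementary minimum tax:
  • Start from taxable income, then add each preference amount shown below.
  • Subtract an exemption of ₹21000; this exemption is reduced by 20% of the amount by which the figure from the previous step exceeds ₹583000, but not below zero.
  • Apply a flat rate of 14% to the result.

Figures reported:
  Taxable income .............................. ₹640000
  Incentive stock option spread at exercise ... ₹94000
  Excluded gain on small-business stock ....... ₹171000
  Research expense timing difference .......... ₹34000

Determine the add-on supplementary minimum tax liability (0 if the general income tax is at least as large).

₹5260

General income tax:
  ₹20000 × 12% = ₹2400
  ₹232000 × 16% = ₹37120
  ₹336000 × 21% = ₹70560
  ₹52000 × 31% = ₹16120
  → ₹126200

Supplementary minimum tax:
  Adjusted income: ₹640000 + ₹94000 + ₹171000 + ₹34000 = ₹939000
  Exemption: 20% × (₹939000 − ₹583000) = ₹71200 ≥ ₹21000, so the exemption is fully phased out
  Base: ₹939000 − ₹0 = ₹939000
  ₹939000 × 14% = ₹131460

Excess of supplementary minimum tax over general income tax: ₹131460 − ₹126200 = ₹5260.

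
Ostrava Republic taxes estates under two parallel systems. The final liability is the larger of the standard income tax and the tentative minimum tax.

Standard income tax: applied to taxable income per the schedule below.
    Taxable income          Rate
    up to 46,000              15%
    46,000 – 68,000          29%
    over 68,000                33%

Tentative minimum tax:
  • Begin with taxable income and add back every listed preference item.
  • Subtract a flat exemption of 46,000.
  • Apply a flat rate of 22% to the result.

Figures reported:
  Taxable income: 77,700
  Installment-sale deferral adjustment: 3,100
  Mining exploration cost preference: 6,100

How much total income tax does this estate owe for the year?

16,481

Standard income tax:
  46,000 × 15% = 6,900
  22,000 × 29% = 6,380
  9,700 × 33% = 3,201
  → 16,481

Tentative minimum tax:
  Adjusted income: 77,700 + 3,100 + 6,100 = 86,900
  Less exemption 46,000 → base 40,900
  40,900 × 22% = 8,998

16,481 > 8,998, so the standard income tax governs.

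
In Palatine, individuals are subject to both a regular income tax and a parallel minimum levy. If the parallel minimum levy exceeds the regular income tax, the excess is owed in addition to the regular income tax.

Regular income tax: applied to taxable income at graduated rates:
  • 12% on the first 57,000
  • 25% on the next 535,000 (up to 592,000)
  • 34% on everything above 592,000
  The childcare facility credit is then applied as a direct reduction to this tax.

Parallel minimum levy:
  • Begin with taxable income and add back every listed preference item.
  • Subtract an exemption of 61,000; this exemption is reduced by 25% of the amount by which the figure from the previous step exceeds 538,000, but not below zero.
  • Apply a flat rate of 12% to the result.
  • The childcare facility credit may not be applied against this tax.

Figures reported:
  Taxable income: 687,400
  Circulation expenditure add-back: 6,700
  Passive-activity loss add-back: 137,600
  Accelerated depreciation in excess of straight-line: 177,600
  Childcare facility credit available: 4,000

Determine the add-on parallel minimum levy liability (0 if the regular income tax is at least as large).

Regular income tax:
  57,000 × 12% = 6,840
  535,000 × 25% = 133,750
  95,400 × 34% = 32,436
  → 173,026
  Less childcare facility credit 4,000 → 169,026

Parallel minimum levy:
  Adjusted income: 687,400 + 6,700 + 137,600 + 177,600 = 1,009,300
  Exemption: 25% × (1,009,300 − 538,000) = 117,825 ≥ 61,000, so the exemption is fully phased out
  Base: 1,009,300 − 0 = 1,009,300
  1,009,300 × 12% = 121,116

121,116 ≤ 169,026, so no add-on is due.

0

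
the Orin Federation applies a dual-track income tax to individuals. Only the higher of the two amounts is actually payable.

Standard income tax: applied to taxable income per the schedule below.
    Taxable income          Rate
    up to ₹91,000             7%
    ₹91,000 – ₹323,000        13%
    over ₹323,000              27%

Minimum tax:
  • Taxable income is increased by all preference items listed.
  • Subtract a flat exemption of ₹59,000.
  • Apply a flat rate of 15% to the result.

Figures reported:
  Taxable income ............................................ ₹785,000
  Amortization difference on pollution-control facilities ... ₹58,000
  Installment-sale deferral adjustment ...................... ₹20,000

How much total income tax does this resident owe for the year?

Minimum tax:
  Adjusted income: ₹785,000 + ₹58,000 + ₹20,000 = ₹863,000
  Less exemption ₹59,000 → base ₹804,000
  ₹804,000 × 15% = ₹120,600

Standard income tax:
  ₹91,000 × 7% = ₹6,370
  ₹232,000 × 13% = ₹30,160
  ₹462,000 × 27% = ₹124,740
  → ₹161,270

₹161,270 > ₹120,600, so the standard income tax governs.

₹161,270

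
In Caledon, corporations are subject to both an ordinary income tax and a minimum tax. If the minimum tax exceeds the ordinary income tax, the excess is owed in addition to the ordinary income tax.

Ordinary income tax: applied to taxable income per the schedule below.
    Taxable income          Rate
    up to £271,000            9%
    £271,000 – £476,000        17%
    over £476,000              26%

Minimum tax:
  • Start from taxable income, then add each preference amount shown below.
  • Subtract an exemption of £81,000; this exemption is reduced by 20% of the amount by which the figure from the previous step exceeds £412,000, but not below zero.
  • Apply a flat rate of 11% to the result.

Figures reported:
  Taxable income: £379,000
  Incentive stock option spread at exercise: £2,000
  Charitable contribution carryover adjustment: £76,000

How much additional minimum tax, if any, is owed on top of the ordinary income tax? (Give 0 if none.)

£0

Minimum tax:
  Adjusted income: £379,000 + £2,000 + £76,000 = £457,000
  Exemption: £81,000 − 20% × (£457,000 − £412,000) = £81,000 − £9,000 = £72,000
  Base: £457,000 − £72,000 = £385,000
  £385,000 × 11% = £42,350

Ordinary income tax:
  £271,000 × 9% = £24,390
  £108,000 × 17% = £18,360
  → £42,750

£42,350 ≤ £42,750, so no add-on is due.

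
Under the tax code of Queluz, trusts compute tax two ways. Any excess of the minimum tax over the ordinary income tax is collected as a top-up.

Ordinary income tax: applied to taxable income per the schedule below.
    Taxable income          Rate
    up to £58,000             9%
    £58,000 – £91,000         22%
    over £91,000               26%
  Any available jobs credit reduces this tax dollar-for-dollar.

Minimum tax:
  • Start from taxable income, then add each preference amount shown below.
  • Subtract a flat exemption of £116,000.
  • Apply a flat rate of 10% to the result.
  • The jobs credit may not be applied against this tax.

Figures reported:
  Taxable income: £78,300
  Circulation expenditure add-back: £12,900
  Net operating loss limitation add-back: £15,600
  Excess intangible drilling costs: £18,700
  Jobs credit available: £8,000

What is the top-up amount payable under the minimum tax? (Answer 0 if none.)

Ordinary income tax:
  £58,000 × 9% = £5,220
  £20,300 × 22% = £4,466
  → £9,686
  Less jobs credit £8,000 → £1,686

Minimum tax:
  Adjusted income: £78,300 + £12,900 + £15,600 + £18,700 = £125,500
  Less exemption £116,000 → base £9,500
  £9,500 × 10% = £950

£950 ≤ £1,686, so no add-on is due.

£0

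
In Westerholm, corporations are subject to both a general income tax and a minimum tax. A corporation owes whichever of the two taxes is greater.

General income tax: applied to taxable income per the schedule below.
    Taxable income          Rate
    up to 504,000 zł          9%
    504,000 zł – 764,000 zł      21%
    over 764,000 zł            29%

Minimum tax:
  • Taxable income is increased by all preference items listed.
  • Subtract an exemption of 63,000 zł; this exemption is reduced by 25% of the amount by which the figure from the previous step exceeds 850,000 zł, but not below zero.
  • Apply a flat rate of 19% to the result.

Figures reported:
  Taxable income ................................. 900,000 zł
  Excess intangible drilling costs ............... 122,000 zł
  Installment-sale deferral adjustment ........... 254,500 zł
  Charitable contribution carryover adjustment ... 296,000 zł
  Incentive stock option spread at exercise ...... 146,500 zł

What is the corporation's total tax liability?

326,610 zł

Minimum tax:
  Adjusted income: 900,000 zł + 122,000 zł + 254,500 zł + 296,000 zł + 146,500 zł = 1,719,000 zł
  Exemption: 25% × (1,719,000 zł − 850,000 zł) = 217,250 zł ≥ 63,000 zł, so the exemption is fully phased out
  Base: 1,719,000 zł − 0 zł = 1,719,000 zł
  1,719,000 zł × 19% = 326,610 zł

General income tax:
  504,000 zł × 9% = 45,360 zł
  260,000 zł × 21% = 54,600 zł
  136,000 zł × 29% = 39,440 zł
  → 139,400 zł

326,610 zł > 139,400 zł, so the minimum tax is the binding amount.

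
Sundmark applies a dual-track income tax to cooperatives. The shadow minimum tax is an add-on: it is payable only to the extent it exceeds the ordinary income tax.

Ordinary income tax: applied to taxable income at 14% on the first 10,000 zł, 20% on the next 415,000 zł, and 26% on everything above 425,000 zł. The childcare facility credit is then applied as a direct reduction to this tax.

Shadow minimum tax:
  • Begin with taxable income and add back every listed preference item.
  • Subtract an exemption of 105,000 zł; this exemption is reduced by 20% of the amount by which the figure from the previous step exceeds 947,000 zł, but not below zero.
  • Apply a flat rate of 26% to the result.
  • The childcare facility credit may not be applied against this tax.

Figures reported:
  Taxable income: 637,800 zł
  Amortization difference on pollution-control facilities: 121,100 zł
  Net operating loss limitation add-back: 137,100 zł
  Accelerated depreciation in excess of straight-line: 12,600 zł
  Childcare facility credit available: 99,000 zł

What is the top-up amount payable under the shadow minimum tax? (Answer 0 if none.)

168,208 zł

Ordinary income tax:
  10,000 zł × 14% = 1,400 zł
  415,000 zł × 20% = 83,000 zł
  212,800 zł × 26% = 55,328 zł
  → 139,728 zł
  Less childcare facility credit 99,000 zł → 40,728 zł

Shadow minimum tax:
  Adjusted income: 637,800 zł + 121,100 zł + 137,100 zł + 12,600 zł = 908,600 zł
  Exemption: 908,600 zł ≤ 947,000 zł, so full 105,000 zł applies
  Base: 908,600 zł − 105,000 zł = 803,600 zł
  803,600 zł × 26% = 208,936 zł

Excess of shadow minimum tax over ordinary income tax: 208,936 zł − 40,728 zł = 168,208 zł.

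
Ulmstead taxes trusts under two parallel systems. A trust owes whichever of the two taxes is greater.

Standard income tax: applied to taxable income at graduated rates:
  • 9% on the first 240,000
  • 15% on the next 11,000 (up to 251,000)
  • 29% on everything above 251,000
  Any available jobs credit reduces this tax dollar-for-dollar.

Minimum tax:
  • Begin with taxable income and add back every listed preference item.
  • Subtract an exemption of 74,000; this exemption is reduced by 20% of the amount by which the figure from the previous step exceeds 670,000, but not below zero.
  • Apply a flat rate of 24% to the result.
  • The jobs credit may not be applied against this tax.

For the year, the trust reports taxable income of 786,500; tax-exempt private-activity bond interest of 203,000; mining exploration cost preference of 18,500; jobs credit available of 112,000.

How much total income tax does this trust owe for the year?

Minimum tax:
  Adjusted income: 786,500 + 203,000 + 18,500 = 1,008,000
  Exemption: 74,000 − 20% × (1,008,000 − 670,000) = 74,000 − 67,600 = 6,400
  Base: 1,008,000 − 6,400 = 1,001,600
  1,001,600 × 24% = 240,384

Standard income tax:
  240,000 × 9% = 21,600
  11,000 × 15% = 1,650
  535,500 × 29% = 155,295
  → 178,545
  Less jobs credit 112,000 → 66,545

240,384 > 66,545, so the minimum tax is the binding amount.

240,384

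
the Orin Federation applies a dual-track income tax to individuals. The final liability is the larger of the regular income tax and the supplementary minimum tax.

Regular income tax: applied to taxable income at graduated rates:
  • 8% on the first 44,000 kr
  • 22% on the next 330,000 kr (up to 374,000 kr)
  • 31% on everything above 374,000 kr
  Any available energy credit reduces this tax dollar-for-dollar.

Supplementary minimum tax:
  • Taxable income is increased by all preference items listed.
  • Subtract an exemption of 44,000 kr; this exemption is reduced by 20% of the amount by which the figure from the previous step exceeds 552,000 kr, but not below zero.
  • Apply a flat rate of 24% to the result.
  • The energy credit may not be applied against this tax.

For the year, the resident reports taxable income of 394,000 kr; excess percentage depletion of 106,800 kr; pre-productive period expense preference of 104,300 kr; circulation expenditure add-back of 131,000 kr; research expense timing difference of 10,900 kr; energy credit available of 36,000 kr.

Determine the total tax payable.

Supplementary minimum tax:
  Adjusted income: 394,000 kr + 106,800 kr + 104,300 kr + 131,000 kr + 10,900 kr = 747,000 kr
  Exemption: 44,000 kr − 20% × (747,000 kr − 552,000 kr) = 44,000 kr − 39,000 kr = 5,000 kr
  Base: 747,000 kr − 5,000 kr = 742,000 kr
  742,000 kr × 24% = 178,080 kr

Regular income tax:
  44,000 kr × 8% = 3,520 kr
  330,000 kr × 22% = 72,600 kr
  20,000 kr × 31% = 6,200 kr
  → 82,320 kr
  Less energy credit 36,000 kr → 46,320 kr

178,080 kr > 46,320 kr, so the supplementary minimum tax is the binding amount.

178,080 kr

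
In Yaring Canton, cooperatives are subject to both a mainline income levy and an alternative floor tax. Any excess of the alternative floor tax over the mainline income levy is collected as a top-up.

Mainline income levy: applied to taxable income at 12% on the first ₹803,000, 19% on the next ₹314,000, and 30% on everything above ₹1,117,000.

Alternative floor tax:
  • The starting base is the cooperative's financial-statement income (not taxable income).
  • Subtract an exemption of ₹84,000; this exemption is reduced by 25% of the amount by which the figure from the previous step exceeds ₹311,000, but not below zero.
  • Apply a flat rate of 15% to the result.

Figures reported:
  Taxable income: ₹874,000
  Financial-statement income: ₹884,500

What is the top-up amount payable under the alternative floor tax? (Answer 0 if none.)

₹22,825

Mainline income levy:
  ₹803,000 × 12% = ₹96,360
  ₹71,000 × 19% = ₹13,490
  → ₹109,850

Alternative floor tax:
  Base (financial-statement income): ₹884,500
  Exemption: 25% × (₹884,500 − ₹311,000) = ₹143,375 ≥ ₹84,000, so the exemption is fully phased out
  Base: ₹884,500 − ₹0 = ₹884,500
  ₹884,500 × 15% = ₹132,675

Excess of alternative floor tax over mainline income levy: ₹132,675 − ₹109,850 = ₹22,825.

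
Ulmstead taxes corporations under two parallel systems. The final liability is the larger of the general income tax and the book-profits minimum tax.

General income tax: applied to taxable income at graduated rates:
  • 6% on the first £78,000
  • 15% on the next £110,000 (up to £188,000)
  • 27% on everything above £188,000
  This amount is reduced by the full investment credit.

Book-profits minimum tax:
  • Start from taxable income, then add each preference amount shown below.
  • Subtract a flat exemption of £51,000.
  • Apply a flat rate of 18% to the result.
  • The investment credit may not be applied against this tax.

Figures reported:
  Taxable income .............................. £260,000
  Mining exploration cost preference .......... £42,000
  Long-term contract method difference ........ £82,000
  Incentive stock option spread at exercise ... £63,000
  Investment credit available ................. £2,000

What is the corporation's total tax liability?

£71,280

General income tax:
  £78,000 × 6% = £4,680
  £110,000 × 15% = £16,500
  £72,000 × 27% = £19,440
  → £40,620
  Less investment credit £2,000 → £38,620

Book-profits minimum tax:
  Adjusted income: £260,000 + £42,000 + £82,000 + £63,000 = £447,000
  Less exemption £51,000 → base £396,000
  £396,000 × 18% = £71,280

£71,280 > £38,620, so the book-profits minimum tax is the binding amount.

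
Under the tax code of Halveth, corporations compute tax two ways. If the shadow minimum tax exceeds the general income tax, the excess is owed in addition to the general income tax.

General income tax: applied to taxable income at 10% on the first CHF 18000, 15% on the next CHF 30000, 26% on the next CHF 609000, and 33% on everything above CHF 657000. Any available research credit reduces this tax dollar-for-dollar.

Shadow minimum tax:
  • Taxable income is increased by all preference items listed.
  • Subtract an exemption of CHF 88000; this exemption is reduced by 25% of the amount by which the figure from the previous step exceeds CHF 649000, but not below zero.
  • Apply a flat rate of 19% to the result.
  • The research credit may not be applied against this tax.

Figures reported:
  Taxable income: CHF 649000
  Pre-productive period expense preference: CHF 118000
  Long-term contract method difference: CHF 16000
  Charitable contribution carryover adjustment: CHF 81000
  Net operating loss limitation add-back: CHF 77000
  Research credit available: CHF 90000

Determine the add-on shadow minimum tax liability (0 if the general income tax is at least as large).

General income tax:
  CHF 18000 × 10% = CHF 1800
  CHF 30000 × 15% = CHF 4500
  CHF 601000 × 26% = CHF 156260
  → CHF 162560
  Less research credit CHF 90000 → CHF 72560

Shadow minimum tax:
  Adjusted income: CHF 649000 + CHF 118000 + CHF 16000 + CHF 81000 + CHF 77000 = CHF 941000
  Exemption: CHF 88000 − 25% × (CHF 941000 − CHF 649000) = CHF 88000 − CHF 73000 = CHF 15000
  Base: CHF 941000 − CHF 15000 = CHF 926000
  CHF 926000 × 19% = CHF 175940

Excess of shadow minimum tax over general income tax: CHF 175940 − CHF 72560 = CHF 103380.

CHF 103380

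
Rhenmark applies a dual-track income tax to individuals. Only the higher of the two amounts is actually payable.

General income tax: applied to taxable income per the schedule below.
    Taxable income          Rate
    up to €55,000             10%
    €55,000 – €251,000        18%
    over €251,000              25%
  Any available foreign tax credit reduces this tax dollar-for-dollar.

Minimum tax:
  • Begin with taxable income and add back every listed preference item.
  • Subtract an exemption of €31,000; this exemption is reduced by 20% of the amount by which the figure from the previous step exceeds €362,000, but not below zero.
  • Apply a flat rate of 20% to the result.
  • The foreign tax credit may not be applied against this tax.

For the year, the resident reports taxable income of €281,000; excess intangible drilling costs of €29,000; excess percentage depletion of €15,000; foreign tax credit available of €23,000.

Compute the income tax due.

Minimum tax:
  Adjusted income: €281,000 + €29,000 + €15,000 = €325,000
  Exemption: €325,000 ≤ €362,000, so full €31,000 applies
  Base: €325,000 − €31,000 = €294,000
  €294,000 × 20% = €58,800

General income tax:
  €55,000 × 10% = €5,500
  €196,000 × 18% = €35,280
  €30,000 × 25% = €7,500
  → €48,280
  Less foreign tax credit €23,000 → €25,280

€58,800 > €25,280, so the minimum tax is the binding amount.

€58,800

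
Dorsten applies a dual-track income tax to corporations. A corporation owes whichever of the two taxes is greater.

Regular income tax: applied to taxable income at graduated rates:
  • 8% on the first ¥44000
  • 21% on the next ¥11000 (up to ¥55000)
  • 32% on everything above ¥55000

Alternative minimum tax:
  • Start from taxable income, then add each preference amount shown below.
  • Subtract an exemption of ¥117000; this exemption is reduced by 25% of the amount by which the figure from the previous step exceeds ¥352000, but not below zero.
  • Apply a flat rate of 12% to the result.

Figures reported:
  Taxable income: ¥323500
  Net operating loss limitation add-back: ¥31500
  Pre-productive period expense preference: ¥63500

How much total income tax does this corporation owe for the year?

Regular income tax:
  ¥44000 × 8% = ¥3520
  ¥11000 × 21% = ¥2310
  ¥268500 × 32% = ¥85920
  → ¥91750

Alternative minimum tax:
  Adjusted income: ¥323500 + ¥31500 + ¥63500 = ¥418500
  Exemption: ¥117000 − 25% × (¥418500 − ¥352000) = ¥117000 − ¥16625 = ¥100375
  Base: ¥418500 − ¥100375 = ¥318125
  ¥318125 × 12% = ¥38175

¥91750 > ¥38175, so the regular income tax governs.

¥91750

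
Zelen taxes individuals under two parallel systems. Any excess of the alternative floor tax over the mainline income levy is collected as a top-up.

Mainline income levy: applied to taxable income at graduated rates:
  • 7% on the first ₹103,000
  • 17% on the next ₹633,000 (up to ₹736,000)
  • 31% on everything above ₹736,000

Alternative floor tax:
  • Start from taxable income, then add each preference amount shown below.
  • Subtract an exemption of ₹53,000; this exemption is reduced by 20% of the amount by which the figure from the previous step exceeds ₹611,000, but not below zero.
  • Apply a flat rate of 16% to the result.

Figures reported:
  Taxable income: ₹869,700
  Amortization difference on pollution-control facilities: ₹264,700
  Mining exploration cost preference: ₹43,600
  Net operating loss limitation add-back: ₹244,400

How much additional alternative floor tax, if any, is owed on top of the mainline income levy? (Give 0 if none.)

₹71,317

Mainline income levy:
  ₹103,000 × 7% = ₹7,210
  ₹633,000 × 17% = ₹107,610
  ₹133,700 × 31% = ₹41,447
  → ₹156,267

Alternative floor tax:
  Adjusted income: ₹869,700 + ₹264,700 + ₹43,600 + ₹244,400 = ₹1,422,400
  Exemption: 20% × (₹1,422,400 − ₹611,000) = ₹162,280 ≥ ₹53,000, so the exemption is fully phased out
  Base: ₹1,422,400 − ₹0 = ₹1,422,400
  ₹1,422,400 × 16% = ₹227,584

Excess of alternative floor tax over mainline income levy: ₹227,584 − ₹156,267 = ₹71,317.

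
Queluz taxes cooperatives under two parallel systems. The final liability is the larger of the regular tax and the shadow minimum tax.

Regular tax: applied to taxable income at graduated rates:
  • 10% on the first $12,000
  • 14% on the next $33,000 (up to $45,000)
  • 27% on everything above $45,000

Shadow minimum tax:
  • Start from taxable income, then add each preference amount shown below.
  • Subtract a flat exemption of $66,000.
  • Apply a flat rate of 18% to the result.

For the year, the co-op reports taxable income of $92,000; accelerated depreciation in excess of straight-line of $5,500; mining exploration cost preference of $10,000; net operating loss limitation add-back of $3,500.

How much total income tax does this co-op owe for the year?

$18,510

Shadow minimum tax:
  Adjusted income: $92,000 + $5,500 + $10,000 + $3,500 = $111,000
  Less exemption $66,000 → base $45,000
  $45,000 × 18% = $8,100

Regular tax:
  $12,000 × 10% = $1,200
  $33,000 × 14% = $4,620
  $47,000 × 27% = $12,690
  → $18,510

$18,510 > $8,100, so the regular tax governs.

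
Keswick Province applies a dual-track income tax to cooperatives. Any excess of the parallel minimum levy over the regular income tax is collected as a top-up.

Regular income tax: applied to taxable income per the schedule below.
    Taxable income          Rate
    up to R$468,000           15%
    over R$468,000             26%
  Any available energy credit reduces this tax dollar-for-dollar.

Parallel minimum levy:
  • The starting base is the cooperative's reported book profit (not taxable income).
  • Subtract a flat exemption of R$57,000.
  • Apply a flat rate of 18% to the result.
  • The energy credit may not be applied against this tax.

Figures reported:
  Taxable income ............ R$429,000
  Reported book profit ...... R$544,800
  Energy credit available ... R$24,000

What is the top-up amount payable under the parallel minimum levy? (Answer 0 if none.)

Regular income tax:
  R$429,000 × 15% = R$64,350
  Less energy credit R$24,000 → R$40,350

Parallel minimum levy:
  Base (reported book profit): R$544,800
  Less exemption R$57,000 → base R$487,800
  R$487,800 × 18% = R$87,804

Excess of parallel minimum levy over regular income tax: R$87,804 − R$40,350 = R$47,454.

R$47,454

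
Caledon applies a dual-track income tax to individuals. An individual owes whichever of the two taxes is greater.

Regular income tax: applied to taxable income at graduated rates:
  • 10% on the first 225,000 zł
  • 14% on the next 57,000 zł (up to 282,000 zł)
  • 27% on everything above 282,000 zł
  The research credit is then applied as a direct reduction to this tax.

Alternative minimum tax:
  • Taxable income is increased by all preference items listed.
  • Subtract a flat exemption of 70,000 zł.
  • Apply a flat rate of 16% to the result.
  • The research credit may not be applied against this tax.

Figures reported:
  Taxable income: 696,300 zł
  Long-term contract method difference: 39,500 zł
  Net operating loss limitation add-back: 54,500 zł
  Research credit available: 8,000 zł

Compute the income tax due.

134,341 zł

Alternative minimum tax:
  Adjusted income: 696,300 zł + 39,500 zł + 54,500 zł = 790,300 zł
  Less exemption 70,000 zł → base 720,300 zł
  720,300 zł × 16% = 115,248 zł

Regular income tax:
  225,000 zł × 10% = 22,500 zł
  57,000 zł × 14% = 7,980 zł
  414,300 zł × 27% = 111,861 zł
  → 142,341 zł
  Less research credit 8,000 zł → 134,341 zł

134,341 zł > 115,248 zł, so the regular income tax governs.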